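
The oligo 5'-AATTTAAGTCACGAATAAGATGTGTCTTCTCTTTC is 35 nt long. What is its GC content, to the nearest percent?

31%

Counting bases: T=14, G=5, C=6, A=10
G+C = 5 + 6 = 11 out of 35 bases
%GC = 11/35 × 100 = 31.43% ≈ 31%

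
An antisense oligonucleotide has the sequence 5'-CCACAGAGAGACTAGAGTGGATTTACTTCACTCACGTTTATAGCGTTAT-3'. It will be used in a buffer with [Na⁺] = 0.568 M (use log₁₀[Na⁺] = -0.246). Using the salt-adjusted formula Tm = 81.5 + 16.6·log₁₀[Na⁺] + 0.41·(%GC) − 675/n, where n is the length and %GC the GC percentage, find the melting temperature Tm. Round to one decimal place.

80.4°C

Length n = 49. Counting bases: C=10, T=15, A=14, G=10
G+C = 20, so %GC = 20/49 × 100 = 40.816%
Salt term: 16.6 × (-0.246) = -4.084
GC term: 0.41 × 40.816 = 16.735; length term: −675/49 = −13.776
Tm = 81.5 + (-4.084) + 16.735 − 13.776 = 80.375 → 80.4°C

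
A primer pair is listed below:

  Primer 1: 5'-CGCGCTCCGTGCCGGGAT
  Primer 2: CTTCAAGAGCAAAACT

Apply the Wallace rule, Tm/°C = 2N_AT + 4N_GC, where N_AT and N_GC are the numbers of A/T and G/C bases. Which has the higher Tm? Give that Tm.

Primer 1, 64°C

Primer 1: A+T=4, G+C=14 → Tm = 2(4)+4(14) = 64°C
Primer 2: A+T=10, G+C=6 → Tm = 2(10)+4(6) = 44°C
64°C vs 44°C → primer 1 is higher.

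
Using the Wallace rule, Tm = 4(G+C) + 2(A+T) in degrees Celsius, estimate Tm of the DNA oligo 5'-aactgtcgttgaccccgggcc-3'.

70°C

Scanning the sequence gives C=8, T=4, A=3, G=6.
So N_AT = 7 and N_GC = 14.
Tm = 2×7 + 4×14 = 70°C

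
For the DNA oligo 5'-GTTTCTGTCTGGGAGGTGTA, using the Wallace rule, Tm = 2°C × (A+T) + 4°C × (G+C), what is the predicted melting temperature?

Scanning the sequence gives T=8, A=2, G=8, C=2.
A+T = 10, G+C = 10
Tm = 4·10 + 2·10 = 40 + 20 = 60°C

60°C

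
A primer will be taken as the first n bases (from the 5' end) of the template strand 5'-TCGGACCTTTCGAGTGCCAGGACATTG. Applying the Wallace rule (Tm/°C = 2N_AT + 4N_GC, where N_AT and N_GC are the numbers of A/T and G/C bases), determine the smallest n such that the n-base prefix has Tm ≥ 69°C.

n = 22

First 21 bases: TCGGACCTTTCGAGTGCCAGG → Tm = 68°C (< 69°C)
First 22 bases: TCGGACCTTTCGAGTGCCAGGA → Tm = 70°C (≥ 69°C)
Since every base adds ≥2°C, Tm only increases with n, so the threshold is first crossed at n = 22.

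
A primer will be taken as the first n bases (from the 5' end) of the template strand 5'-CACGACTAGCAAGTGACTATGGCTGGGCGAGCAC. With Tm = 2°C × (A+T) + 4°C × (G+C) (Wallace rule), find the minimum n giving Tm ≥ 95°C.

n = 31

First 30 bases: CACGACTAGCAAGTGACTATGGCTGGGCGA → Tm = 94°C (< 95°C)
First 31 bases: CACGACTAGCAAGTGACTATGGCTGGGCGAG → Tm = 98°C (≥ 95°C)
Since every base adds ≥2°C, Tm only increases with n, so the threshold is first crossed at n = 31.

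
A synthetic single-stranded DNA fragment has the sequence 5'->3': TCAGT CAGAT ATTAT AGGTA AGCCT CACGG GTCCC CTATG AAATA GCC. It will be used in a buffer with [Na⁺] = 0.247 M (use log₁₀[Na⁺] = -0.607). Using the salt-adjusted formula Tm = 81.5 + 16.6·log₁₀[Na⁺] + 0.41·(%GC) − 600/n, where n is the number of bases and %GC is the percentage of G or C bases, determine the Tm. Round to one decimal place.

77.7°C

Length n = 48. Base counts: C=12, T=12, A=14, G=10
G+C = 22, so %GC = 22/48 × 100 = 45.833%
Salt term: 16.6 × (-0.607) = -10.076
GC term: 0.41 × 45.833 = 18.792; length term: −600/48 = −12.5
Tm = 81.5 + (-10.076) + 18.792 − 12.5 = 77.716 → 77.7°C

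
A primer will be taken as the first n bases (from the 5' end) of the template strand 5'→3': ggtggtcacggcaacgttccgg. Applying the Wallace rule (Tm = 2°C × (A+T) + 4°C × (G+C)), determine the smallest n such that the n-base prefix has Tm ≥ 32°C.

n = 10

First 9 bases: GGTGGTCAC → Tm = 30°C (< 32°C)
First 10 bases: GGTGGTCACG → Tm = 34°C (≥ 32°C)
Each additional base adds 2°C (A/T) or 4°C (G/C), so Tm is non-decreasing in n; n = 10 is the first length to reach 32°C.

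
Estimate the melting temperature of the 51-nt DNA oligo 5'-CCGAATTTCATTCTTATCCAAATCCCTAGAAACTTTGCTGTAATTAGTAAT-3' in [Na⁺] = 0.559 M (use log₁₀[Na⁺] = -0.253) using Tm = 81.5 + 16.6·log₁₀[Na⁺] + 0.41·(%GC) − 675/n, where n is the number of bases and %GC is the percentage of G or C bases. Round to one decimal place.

76.9°C

Length n = 51. T=19, A=16, G=5, C=11
G+C = 16, so %GC = 16/51 × 100 = 31.373%
Salt term: 16.6 × (-0.253) = -4.2
GC term: 0.41 × 31.373 = 12.863; length term: −675/51 = −13.235
Tm = 81.5 + (-4.2) + 12.863 − 13.235 = 76.928 → 76.9°C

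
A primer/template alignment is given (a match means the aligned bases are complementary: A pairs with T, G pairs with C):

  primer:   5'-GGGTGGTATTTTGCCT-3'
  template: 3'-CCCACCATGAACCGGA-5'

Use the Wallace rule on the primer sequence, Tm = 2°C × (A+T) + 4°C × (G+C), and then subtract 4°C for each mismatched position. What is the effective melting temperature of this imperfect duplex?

Primer base counts: A=1, T=7, G=6, C=2 → A+T=8, G+C=8
Perfect-match Tm = 2(8) + 4(8) = 16 + 32 = 48°C
Mismatches (positions where the bases are not complementary): 2 (at positions 9, 12)
Effective Tm = 48 − 2×4 = 48 − 8 = 40°C

40°C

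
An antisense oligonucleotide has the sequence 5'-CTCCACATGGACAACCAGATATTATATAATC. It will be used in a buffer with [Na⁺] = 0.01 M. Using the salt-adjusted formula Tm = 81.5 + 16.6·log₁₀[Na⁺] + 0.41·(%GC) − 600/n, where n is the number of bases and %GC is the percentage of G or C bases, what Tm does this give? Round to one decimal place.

Length n = 31. G=3, A=12, T=8, C=8
G+C = 11, so %GC = 11/31 × 100 = 35.484%
Salt term: 16.6 × (-2) = -33.2
GC term: 0.41 × 35.484 = 14.548; length term: −600/31 = −19.355
Tm = 81.5 + (-33.2) + 14.548 − 19.355 = 43.493 → 43.5°C

43.5°C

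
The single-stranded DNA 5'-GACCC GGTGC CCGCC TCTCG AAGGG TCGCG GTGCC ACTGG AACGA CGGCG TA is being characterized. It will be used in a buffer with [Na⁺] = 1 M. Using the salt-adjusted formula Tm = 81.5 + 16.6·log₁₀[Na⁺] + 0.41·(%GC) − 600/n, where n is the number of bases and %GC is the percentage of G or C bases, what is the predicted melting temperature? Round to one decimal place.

Length n = 52. Scanning the sequence gives A=8, T=7, G=19, C=18.
G+C = 37, so %GC = 37/52 × 100 = 71.154%
Salt term: 16.6 × (0) = 0
GC term: 0.41 × 71.154 = 29.173; length term: −600/52 = −11.538
Tm = 81.5 + (0) + 29.173 − 11.538 = 99.135 → 99.1°C

99.1°C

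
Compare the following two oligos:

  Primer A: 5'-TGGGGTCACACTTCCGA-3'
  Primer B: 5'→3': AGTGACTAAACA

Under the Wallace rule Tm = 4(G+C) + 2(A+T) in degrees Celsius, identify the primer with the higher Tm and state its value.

Primer A, 54°C

Primer A: A+T=7, G+C=10 → Tm = 2(7)+4(10) = 54°C
Primer B: A+T=8, G+C=4 → Tm = 2(8)+4(4) = 32°C
54°C vs 32°C → primer A is higher.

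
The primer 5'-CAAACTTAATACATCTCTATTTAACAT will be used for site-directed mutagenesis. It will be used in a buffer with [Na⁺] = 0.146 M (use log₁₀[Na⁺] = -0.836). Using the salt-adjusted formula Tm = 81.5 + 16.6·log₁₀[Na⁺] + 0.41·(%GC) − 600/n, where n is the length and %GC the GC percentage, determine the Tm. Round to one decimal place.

54.5°C

Length n = 27. Scanning the sequence gives A=11, C=6, T=10, G=0.
G+C = 6, so %GC = 6/27 × 100 = 22.222%
Salt term: 16.6 × (-0.836) = -13.878
GC term: 0.41 × 22.222 = 9.111; length term: −600/27 = −22.222
Tm = 81.5 + (-13.878) + 9.111 − 22.222 = 54.511 → 54.5°C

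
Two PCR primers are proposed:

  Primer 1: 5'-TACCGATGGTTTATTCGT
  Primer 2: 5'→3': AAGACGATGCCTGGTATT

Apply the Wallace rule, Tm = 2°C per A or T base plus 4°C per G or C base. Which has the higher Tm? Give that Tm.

Primer 2, 52°C

Primer 1: A+T=11, G+C=7 → Tm = 2(11)+4(7) = 50°C
Primer 2: A+T=10, G+C=8 → Tm = 2(10)+4(8) = 52°C
50°C vs 52°C → primer 2 is higher.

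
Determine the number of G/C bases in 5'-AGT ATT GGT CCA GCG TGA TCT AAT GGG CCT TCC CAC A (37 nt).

Scanning the sequence gives G=9, T=10, A=8, C=10.
G+C = 9 + 10 = 19

19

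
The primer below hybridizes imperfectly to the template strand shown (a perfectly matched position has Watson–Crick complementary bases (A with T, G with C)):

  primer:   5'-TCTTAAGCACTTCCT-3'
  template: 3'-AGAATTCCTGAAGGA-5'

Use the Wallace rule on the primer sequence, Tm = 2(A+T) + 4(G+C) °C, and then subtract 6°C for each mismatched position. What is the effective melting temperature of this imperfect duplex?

Primer base counts: A=3, T=6, G=1, C=5 → A+T=9, G+C=6
Perfect-match Tm = 2(9) + 4(6) = 18 + 24 = 42°C
Mismatches (positions where the bases are not complementary): 1 (at position 8)
Effective Tm = 42 − 1×6 = 42 − 6 = 36°C

36°C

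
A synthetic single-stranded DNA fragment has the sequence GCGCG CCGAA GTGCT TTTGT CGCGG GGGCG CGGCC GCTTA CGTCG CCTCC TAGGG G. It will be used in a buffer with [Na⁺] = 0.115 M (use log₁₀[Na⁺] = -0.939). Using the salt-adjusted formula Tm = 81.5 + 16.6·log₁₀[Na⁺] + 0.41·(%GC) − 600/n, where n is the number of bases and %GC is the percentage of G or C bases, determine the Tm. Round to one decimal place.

Length n = 56. G=23, C=18, T=11, A=4
G+C = 41, so %GC = 41/56 × 100 = 73.214%
Salt term: 16.6 × (-0.939) = -15.587
GC term: 0.41 × 73.214 = 30.018; length term: −600/56 = −10.714
Tm = 81.5 + (-15.587) + 30.018 − 10.714 = 85.217 → 85.2°C

85.2°C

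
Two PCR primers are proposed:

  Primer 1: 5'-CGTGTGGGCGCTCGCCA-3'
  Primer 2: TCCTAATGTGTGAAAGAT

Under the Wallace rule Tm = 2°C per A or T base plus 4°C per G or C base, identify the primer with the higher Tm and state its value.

Primer 1, 60°C

Primer 1: A+T=4, G+C=13 → Tm = 2(4)+4(13) = 60°C
Primer 2: A+T=12, G+C=6 → Tm = 2(12)+4(6) = 48°C
60°C vs 48°C → primer 1 is higher.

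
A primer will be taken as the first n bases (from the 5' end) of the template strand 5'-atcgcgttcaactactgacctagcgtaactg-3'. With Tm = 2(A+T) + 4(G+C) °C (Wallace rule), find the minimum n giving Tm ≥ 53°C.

First 18 bases: ATCGCGTTCAACTACTGA → Tm = 52°C (< 53°C)
First 19 bases: ATCGCGTTCAACTACTGAC → Tm = 56°C (≥ 53°C)
Each additional base adds 2°C (A/T) or 4°C (G/C), so Tm is non-decreasing in n; n = 19 is the first length to reach 53°C.

n = 19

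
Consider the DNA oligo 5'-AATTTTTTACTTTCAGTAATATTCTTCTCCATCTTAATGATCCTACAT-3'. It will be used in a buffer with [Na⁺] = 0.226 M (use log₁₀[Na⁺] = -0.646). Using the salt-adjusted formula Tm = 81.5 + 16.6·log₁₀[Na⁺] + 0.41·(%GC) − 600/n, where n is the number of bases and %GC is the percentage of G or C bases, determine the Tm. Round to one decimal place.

68.5°C

Length n = 48. T=23, G=2, C=10, A=13
G+C = 12, so %GC = 12/48 × 100 = 25%
Salt term: 16.6 × (-0.646) = -10.724
GC term: 0.41 × 25 = 10.25; length term: −600/48 = −12.5
Tm = 81.5 + (-10.724) + 10.25 − 12.5 = 68.526 → 68.5°C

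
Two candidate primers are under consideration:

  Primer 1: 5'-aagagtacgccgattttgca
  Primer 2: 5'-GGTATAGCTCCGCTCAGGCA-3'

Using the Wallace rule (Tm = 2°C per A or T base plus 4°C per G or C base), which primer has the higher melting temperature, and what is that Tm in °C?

Primer 2, 64°C

Primer 1: A+T=11, G+C=9 → Tm = 2(11)+4(9) = 58°C
Primer 2: A+T=8, G+C=12 → Tm = 2(8)+4(12) = 64°C
58°C vs 64°C → primer 2 is higher.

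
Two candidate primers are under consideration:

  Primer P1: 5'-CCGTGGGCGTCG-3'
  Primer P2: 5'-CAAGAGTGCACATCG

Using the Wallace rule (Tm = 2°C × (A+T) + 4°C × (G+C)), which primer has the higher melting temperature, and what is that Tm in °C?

Primer P1: A+T=2, G+C=10 → Tm = 2(2)+4(10) = 44°C
Primer P2: A+T=7, G+C=8 → Tm = 2(7)+4(8) = 46°C
44°C vs 46°C → primer P2 is higher.

Primer P2, 46°C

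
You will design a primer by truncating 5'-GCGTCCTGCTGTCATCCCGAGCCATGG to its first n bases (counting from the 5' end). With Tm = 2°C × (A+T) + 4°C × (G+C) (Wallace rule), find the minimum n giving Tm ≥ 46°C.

First 13 bases: GCGTCCTGCTGTC → Tm = 44°C (< 46°C)
First 14 bases: GCGTCCTGCTGTCA → Tm = 46°C (≥ 46°C)
Since every base adds ≥2°C, Tm only increases with n, so the threshold is first crossed at n = 14.

n = 14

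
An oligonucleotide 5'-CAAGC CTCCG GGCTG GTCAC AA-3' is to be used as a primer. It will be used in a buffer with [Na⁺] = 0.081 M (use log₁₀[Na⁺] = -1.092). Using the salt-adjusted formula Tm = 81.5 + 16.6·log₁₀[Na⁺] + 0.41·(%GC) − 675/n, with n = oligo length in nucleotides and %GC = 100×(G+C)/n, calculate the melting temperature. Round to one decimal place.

58.8°C

Length n = 22. Counting bases: G=6, T=3, C=8, A=5
G+C = 14, so %GC = 14/22 × 100 = 63.636%
Salt term: 16.6 × (-1.092) = -18.127
GC term: 0.41 × 63.636 = 26.091; length term: −675/22 = −30.682
Tm = 81.5 + (-18.127) + 26.091 − 30.682 = 58.782 → 58.8°C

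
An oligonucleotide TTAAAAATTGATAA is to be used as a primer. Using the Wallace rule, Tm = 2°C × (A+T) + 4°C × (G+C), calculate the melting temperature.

30°C

Counting bases: A=8, C=0, G=1, T=5
AT pairs contribute 13, GC pairs contribute 1.
Tm = 2×13 + 4×1 = 30°C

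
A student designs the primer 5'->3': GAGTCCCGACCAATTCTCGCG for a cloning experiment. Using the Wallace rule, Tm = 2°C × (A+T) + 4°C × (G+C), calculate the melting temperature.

68°C

Counting bases: G=5, A=4, T=4, C=8
So N_AT = 8 and N_GC = 13.
Tm = 2×8 + 4×13 = 68°C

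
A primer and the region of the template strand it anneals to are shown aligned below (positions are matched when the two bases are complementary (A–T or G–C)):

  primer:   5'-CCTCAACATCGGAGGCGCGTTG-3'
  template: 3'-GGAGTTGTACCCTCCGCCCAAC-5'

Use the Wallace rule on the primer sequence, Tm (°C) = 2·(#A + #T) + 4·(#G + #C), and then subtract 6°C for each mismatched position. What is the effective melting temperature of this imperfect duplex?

Primer base counts: A=4, T=4, G=7, C=7 → A+T=8, G+C=14
Perfect-match Tm = 2(8) + 4(14) = 16 + 56 = 72°C
Mismatches (positions where the bases are not complementary): 2 (at positions 10, 18)
Effective Tm = 72 − 2×6 = 72 − 12 = 60°C

60°C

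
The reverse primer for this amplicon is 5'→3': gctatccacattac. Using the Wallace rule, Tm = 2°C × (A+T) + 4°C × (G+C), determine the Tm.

Counting bases: T=4, C=5, A=4, G=1
So N_AT = 8 and N_GC = 6.
Tm = 2(8) + 4(6) = 16 + 24 = 40°C

40°C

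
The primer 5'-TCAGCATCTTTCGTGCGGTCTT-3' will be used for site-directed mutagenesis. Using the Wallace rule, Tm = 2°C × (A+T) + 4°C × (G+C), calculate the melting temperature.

66°C

Base counts: G=5, T=9, C=6, A=2
A+T = 11, G+C = 11
Tm = 2(11) + 4(11) = 22 + 44 = 66°C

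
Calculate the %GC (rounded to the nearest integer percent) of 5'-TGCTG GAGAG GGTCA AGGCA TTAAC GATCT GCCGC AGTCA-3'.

G=13, T=8, A=10, C=9
G+C = 13 + 9 = 22 out of 40 bases
%GC = 22/40 × 100 = 55% ≈ 55%

55%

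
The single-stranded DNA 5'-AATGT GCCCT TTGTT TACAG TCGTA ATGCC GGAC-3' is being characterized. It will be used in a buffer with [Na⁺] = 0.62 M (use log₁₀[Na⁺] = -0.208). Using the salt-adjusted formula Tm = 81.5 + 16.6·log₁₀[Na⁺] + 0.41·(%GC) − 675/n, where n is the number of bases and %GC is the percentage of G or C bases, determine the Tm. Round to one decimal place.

77.5°C

Length n = 34. Scanning the sequence gives C=8, A=7, T=11, G=8.
G+C = 16, so %GC = 16/34 × 100 = 47.059%
Salt term: 16.6 × (-0.208) = -3.453
GC term: 0.41 × 47.059 = 19.294; length term: −675/34 = −19.853
Tm = 81.5 + (-3.453) + 19.294 − 19.853 = 77.488 → 77.5°C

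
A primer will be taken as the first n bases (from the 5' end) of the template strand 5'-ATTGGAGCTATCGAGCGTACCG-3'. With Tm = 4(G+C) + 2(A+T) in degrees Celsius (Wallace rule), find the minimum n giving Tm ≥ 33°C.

First 11 bases: ATTGGAGCTAT → Tm = 30°C (< 33°C)
First 12 bases: ATTGGAGCTATC → Tm = 34°C (≥ 33°C)
Since every base adds ≥2°C, Tm only increases with n, so the threshold is first crossed at n = 12.

n = 12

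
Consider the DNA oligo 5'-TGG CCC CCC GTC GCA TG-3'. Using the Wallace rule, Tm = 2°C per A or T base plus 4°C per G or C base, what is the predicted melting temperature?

60°C

Counting bases: G=5, C=8, A=1, T=3
A+T = 4, G+C = 13
Tm = 4·13 + 2·4 = 52 + 8 = 60°C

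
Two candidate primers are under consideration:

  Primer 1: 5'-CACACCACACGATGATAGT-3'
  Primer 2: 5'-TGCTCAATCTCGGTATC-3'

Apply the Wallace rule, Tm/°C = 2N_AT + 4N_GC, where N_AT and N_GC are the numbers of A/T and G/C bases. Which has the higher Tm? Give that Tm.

Primer 1: A+T=10, G+C=9 → Tm = 2(10)+4(9) = 56°C
Primer 2: A+T=9, G+C=8 → Tm = 2(9)+4(8) = 50°C
56°C vs 50°C → primer 1 is higher.

Primer 1, 56°C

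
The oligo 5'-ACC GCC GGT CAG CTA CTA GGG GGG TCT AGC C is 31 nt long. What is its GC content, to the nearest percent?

Counting bases: T=5, G=11, C=10, A=5
G+C = 11 + 10 = 21 out of 31 bases
%GC = 21/31 × 100 = 67.74% ≈ 68%

68%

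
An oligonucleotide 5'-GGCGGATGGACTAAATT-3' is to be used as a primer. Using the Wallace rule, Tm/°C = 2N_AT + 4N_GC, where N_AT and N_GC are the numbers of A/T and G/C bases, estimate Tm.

Base counts: A=5, G=6, T=4, C=2
AT pairs contribute 9, GC pairs contribute 8.
Tm = 2(9) + 4(8) = 18 + 32 = 50°C

50°C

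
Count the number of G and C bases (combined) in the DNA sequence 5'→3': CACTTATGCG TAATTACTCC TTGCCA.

Counting bases: G=3, C=8, T=9, A=6
Total G or C: 3 + 8 = 11

11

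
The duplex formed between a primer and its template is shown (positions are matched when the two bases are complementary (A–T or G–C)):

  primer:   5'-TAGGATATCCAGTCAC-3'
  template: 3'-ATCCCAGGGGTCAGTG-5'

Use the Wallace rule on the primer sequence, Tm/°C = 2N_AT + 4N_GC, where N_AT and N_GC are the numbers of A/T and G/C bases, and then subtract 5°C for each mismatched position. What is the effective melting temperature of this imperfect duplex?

31°C

Primer base counts: A=5, T=4, G=3, C=4 → A+T=9, G+C=7
Perfect-match Tm = 2(9) + 4(7) = 18 + 28 = 46°C
Mismatches (positions where the bases are not complementary): 3 (at positions 5, 7, 8)
Effective Tm = 46 − 3×5 = 46 − 15 = 31°C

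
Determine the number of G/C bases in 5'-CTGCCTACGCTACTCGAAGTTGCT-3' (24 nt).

13

Counting bases: G=5, A=4, C=8, T=7
G+C = 5 + 8 = 13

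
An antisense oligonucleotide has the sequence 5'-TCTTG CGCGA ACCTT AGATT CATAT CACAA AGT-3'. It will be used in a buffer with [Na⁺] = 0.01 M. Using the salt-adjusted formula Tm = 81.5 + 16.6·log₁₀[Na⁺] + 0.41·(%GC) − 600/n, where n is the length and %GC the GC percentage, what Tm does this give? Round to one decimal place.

46.3°C

Length n = 33. Base counts: A=10, G=5, C=8, T=10
G+C = 13, so %GC = 13/33 × 100 = 39.394%
Salt term: 16.6 × (-2) = -33.2
GC term: 0.41 × 39.394 = 16.152; length term: −600/33 = −18.182
Tm = 81.5 + (-33.2) + 16.152 − 18.182 = 46.27 → 46.3°C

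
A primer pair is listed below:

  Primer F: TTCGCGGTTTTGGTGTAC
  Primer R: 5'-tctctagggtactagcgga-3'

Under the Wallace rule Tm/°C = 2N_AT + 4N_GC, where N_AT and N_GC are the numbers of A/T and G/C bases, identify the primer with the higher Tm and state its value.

Primer R, 58°C

Primer F: A+T=9, G+C=9 → Tm = 2(9)+4(9) = 54°C
Primer R: A+T=9, G+C=10 → Tm = 2(9)+4(10) = 58°C
54°C vs 58°C → primer R is higher.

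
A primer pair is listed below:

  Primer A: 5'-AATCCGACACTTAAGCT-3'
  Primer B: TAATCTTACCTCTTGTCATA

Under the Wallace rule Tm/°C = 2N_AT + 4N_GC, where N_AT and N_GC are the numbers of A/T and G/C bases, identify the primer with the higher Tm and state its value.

Primer B, 52°C

Primer A: A+T=10, G+C=7 → Tm = 2(10)+4(7) = 48°C
Primer B: A+T=14, G+C=6 → Tm = 2(14)+4(6) = 52°C
48°C vs 52°C → primer B is higher.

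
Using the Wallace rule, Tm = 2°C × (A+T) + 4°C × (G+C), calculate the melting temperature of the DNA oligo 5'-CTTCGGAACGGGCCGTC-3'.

58°C

Counting bases: C=6, G=6, T=3, A=2
So N_AT = 5 and N_GC = 12.
Tm = 2×5 + 4×12 = 58°C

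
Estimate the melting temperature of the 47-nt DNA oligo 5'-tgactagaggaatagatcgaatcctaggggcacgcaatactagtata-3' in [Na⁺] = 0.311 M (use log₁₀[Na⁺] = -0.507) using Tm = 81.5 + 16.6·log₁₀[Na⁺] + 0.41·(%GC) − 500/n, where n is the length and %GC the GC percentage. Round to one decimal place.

79.9°C

Length n = 47. Counting bases: G=12, T=10, A=17, C=8
G+C = 20, so %GC = 20/47 × 100 = 42.553%
Salt term: 16.6 × (-0.507) = -8.416
GC term: 0.41 × 42.553 = 17.447; length term: −500/47 = −10.638
Tm = 81.5 + (-8.416) + 17.447 − 10.638 = 79.893 → 79.9°C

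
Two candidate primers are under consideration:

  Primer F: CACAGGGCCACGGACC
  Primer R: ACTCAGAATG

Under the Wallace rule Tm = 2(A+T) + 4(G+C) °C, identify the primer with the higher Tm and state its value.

Primer F, 56°C

Primer F: A+T=4, G+C=12 → Tm = 2(4)+4(12) = 56°C
Primer R: A+T=6, G+C=4 → Tm = 2(6)+4(4) = 28°C
56°C vs 28°C → primer F is higher.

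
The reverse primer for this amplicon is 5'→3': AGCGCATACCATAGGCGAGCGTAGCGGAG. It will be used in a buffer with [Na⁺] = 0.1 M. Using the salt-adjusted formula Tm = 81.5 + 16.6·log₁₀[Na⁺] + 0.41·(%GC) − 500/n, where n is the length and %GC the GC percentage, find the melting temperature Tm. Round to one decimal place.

73.1°C

Length n = 29. G=11, C=7, T=3, A=8
G+C = 18, so %GC = 18/29 × 100 = 62.069%
Salt term: 16.6 × (-1) = -16.6
GC term: 0.41 × 62.069 = 25.448; length term: −500/29 = −17.241
Tm = 81.5 + (-16.6) + 25.448 − 17.241 = 73.107 → 73.1°C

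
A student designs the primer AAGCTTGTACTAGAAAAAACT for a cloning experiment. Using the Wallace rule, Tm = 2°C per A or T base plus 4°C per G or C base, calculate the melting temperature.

Base counts: C=3, G=3, A=10, T=5
A+T = 15, G+C = 6
Tm = 2(15) + 4(6) = 30 + 24 = 54°C

54°C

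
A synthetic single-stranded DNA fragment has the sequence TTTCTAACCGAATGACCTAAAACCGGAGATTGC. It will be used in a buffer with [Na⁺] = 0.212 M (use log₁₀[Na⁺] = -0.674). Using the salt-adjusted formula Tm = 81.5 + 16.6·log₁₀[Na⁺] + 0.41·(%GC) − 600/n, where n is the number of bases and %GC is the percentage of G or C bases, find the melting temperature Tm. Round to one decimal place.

69.5°C

Length n = 33. Scanning the sequence gives G=6, C=8, T=8, A=11.
G+C = 14, so %GC = 14/33 × 100 = 42.424%
Salt term: 16.6 × (-0.674) = -11.188
GC term: 0.41 × 42.424 = 17.394; length term: −600/33 = −18.182
Tm = 81.5 + (-11.188) + 17.394 − 18.182 = 69.524 → 69.5°C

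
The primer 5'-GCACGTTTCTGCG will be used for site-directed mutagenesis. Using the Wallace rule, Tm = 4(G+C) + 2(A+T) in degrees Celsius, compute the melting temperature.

Base counts: T=4, C=4, A=1, G=4
A+T = 5, G+C = 8
Tm = 2(5) + 4(8) = 10 + 32 = 42°C

42°C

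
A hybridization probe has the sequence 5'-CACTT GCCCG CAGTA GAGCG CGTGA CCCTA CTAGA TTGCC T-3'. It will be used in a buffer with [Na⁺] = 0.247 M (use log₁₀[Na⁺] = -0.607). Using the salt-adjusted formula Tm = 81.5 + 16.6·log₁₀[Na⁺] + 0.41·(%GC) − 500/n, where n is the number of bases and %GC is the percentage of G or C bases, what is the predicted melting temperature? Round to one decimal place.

83.2°C

Length n = 41. Counting bases: C=14, G=10, A=8, T=9
G+C = 24, so %GC = 24/41 × 100 = 58.537%
Salt term: 16.6 × (-0.607) = -10.076
GC term: 0.41 × 58.537 = 24; length term: −500/41 = −12.195
Tm = 81.5 + (-10.076) + 24 − 12.195 = 83.229 → 83.2°C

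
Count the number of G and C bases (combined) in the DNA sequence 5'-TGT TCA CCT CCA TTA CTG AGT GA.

C=6, G=4, A=5, T=8
Total G or C: 4 + 6 = 10

10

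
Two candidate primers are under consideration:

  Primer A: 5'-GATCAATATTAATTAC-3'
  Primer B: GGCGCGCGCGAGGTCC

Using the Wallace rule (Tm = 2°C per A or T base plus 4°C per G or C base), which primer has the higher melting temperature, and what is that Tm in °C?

Primer A: A+T=13, G+C=3 → Tm = 2(13)+4(3) = 38°C
Primer B: A+T=2, G+C=14 → Tm = 2(2)+4(14) = 60°C
38°C vs 60°C → primer B is higher.

Primer B, 60°C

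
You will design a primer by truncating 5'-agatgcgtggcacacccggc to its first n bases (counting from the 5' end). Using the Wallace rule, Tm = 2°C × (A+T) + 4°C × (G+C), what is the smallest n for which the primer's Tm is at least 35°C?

n = 11

First 10 bases: AGATGCGTGG → Tm = 32°C (< 35°C)
First 11 bases: AGATGCGTGGC → Tm = 36°C (≥ 35°C)
Each additional base adds 2°C (A/T) or 4°C (G/C), so Tm is non-decreasing in n; n = 11 is the first length to reach 35°C.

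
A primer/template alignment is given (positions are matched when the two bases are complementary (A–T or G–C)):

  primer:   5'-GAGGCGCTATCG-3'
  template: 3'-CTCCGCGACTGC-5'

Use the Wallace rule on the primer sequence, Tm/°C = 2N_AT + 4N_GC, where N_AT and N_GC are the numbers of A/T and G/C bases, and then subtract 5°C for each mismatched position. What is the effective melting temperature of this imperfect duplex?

30°C

Primer base counts: A=2, T=2, G=5, C=3 → A+T=4, G+C=8
Perfect-match Tm = 2(4) + 4(8) = 8 + 32 = 40°C
Mismatches (positions where the bases are not complementary): 2 (at positions 9, 10)
Effective Tm = 40 − 2×5 = 40 − 10 = 30°C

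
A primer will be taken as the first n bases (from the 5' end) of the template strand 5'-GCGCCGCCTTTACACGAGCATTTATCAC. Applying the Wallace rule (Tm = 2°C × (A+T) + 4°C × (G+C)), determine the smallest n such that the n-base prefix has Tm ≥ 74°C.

First 23 bases: GCGCCGCCTTTACACGAGCATTT → Tm = 72°C (< 74°C)
First 24 bases: GCGCCGCCTTTACACGAGCATTTA → Tm = 74°C (≥ 74°C)
Since every base adds ≥2°C, Tm only increases with n, so the threshold is first crossed at n = 24.

n = 24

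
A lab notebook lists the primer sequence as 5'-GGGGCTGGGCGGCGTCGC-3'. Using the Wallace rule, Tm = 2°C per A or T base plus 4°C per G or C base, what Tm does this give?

68°C

Scanning the sequence gives A=0, C=5, G=11, T=2.
AT pairs contribute 2, GC pairs contribute 16.
Tm = 4·16 + 2·2 = 64 + 4 = 68°C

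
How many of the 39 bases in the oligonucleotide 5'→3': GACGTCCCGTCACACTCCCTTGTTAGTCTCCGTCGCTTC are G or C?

23

Base counts: T=12, A=4, C=16, G=7
G+C = 7 + 16 = 23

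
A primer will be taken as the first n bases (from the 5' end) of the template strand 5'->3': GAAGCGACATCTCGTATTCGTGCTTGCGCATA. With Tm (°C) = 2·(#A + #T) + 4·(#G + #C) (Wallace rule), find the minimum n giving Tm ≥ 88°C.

First 28 bases: GAAGCGACATCTCGTATTCGTGCTTGCG → Tm = 86°C (< 88°C)
First 29 bases: GAAGCGACATCTCGTATTCGTGCTTGCGC → Tm = 90°C (≥ 88°C)
Each additional base adds 2°C (A/T) or 4°C (G/C), so Tm is non-decreasing in n; n = 29 is the first length to reach 88°C.

n = 29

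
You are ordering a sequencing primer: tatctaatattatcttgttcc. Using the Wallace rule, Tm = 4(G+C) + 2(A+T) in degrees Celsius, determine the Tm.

52°C

Base counts: G=1, T=11, A=5, C=4
A+T = 16, G+C = 5
Tm = 2(16) + 4(5) = 32 + 20 = 52°C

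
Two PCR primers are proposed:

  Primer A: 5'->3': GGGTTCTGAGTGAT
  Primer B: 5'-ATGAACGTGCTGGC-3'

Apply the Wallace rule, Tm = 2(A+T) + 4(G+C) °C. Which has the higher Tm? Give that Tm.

Primer B, 44°C

Primer A: A+T=7, G+C=7 → Tm = 2(7)+4(7) = 42°C
Primer B: A+T=6, G+C=8 → Tm = 2(6)+4(8) = 44°C
42°C vs 44°C → primer B is higher.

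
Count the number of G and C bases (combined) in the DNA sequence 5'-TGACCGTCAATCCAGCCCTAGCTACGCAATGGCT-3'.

Counting bases: C=12, A=8, T=7, G=7
Total G or C: 7 + 12 = 19

19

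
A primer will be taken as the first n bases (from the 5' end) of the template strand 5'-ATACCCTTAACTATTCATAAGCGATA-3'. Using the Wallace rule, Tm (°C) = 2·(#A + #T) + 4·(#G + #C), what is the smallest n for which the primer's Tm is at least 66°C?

First 24 bases: ATACCCTTAACTATTCATAAGCGA → Tm = 64°C (< 66°C)
First 25 bases: ATACCCTTAACTATTCATAAGCGAT → Tm = 66°C (≥ 66°C)
Each additional base adds 2°C (A/T) or 4°C (G/C), so Tm is non-decreasing in n; n = 25 is the first length to reach 66°C.

n = 25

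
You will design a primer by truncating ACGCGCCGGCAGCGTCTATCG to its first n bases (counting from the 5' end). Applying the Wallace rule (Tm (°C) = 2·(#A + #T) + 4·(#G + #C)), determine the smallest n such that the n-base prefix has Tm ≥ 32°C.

First 8 bases: ACGCGCCG → Tm = 30°C (< 32°C)
First 9 bases: ACGCGCCGG → Tm = 34°C (≥ 32°C)
Each additional base adds 2°C (A/T) or 4°C (G/C), so Tm is non-decreasing in n; n = 9 is the first length to reach 32°C.

n = 9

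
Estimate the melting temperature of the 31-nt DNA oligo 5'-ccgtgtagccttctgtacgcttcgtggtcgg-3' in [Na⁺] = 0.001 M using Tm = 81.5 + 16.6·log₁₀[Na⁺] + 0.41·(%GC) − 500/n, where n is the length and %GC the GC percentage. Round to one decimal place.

Length n = 31. Base counts: T=10, A=2, C=9, G=10
G+C = 19, so %GC = 19/31 × 100 = 61.29%
Salt term: 16.6 × (-3) = -49.8
GC term: 0.41 × 61.29 = 25.129; length term: −500/31 = −16.129
Tm = 81.5 + (-49.8) + 25.129 − 16.129 = 40.7 → 40.7°C

40.7°C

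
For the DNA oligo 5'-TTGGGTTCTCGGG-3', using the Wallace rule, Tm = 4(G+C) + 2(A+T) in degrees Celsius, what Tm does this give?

42°C

T=5, A=0, C=2, G=6
So N_AT = 5 and N_GC = 8.
Tm = 2(5) + 4(8) = 10 + 32 = 42°C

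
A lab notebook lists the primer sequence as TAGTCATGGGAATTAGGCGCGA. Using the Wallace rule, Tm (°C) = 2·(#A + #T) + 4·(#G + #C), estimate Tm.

G=8, T=5, A=6, C=3
AT pairs contribute 11, GC pairs contribute 11.
Tm = 2(11) + 4(11) = 22 + 44 = 66°C

66°C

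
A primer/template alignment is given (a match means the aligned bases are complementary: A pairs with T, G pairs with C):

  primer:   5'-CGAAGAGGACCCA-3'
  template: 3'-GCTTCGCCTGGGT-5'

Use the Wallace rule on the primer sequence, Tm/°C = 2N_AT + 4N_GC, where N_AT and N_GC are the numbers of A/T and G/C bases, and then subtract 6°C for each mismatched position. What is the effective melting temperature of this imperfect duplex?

Primer base counts: A=5, T=0, G=4, C=4 → A+T=5, G+C=8
Perfect-match Tm = 2(5) + 4(8) = 10 + 32 = 42°C
Mismatches (positions where the bases are not complementary): 1 (at position 6)
Effective Tm = 42 − 1×6 = 42 − 6 = 36°C

36°C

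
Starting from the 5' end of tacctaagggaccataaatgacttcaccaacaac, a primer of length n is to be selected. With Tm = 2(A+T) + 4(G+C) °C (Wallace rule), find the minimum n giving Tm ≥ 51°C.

n = 19

First 18 bases: TACCTAAGGGACCATAAA → Tm = 50°C (< 51°C)
First 19 bases: TACCTAAGGGACCATAAAT → Tm = 52°C (≥ 51°C)
Each additional base adds 2°C (A/T) or 4°C (G/C), so Tm is non-decreasing in n; n = 19 is the first length to reach 51°C.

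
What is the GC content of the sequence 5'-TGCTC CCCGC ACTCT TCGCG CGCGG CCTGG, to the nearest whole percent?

Base counts: C=14, A=1, G=9, T=6
G+C = 9 + 14 = 23 out of 30 bases
%GC = 23/30 × 100 = 76.67% ≈ 77%

77%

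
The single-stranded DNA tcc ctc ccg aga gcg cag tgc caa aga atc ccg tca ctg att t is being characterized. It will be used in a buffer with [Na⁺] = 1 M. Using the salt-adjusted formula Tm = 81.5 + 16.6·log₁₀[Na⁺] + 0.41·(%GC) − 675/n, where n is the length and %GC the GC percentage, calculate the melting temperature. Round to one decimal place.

88.7°C

Length n = 43. Counting bases: A=10, T=9, C=15, G=9
G+C = 24, so %GC = 24/43 × 100 = 55.814%
Salt term: 16.6 × (0) = 0
GC term: 0.41 × 55.814 = 22.884; length term: −675/43 = −15.698
Tm = 81.5 + (0) + 22.884 − 15.698 = 88.686 → 88.7°C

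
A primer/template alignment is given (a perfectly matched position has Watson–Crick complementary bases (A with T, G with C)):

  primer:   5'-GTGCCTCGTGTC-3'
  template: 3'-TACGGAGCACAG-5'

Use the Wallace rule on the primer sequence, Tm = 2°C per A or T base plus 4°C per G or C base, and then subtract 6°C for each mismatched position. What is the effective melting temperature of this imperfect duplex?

34°C

Primer base counts: A=0, T=4, G=4, C=4 → A+T=4, G+C=8
Perfect-match Tm = 2(4) + 4(8) = 8 + 32 = 40°C
Mismatches (positions where the bases are not complementary): 1 (at position 1)
Effective Tm = 40 − 1×6 = 40 − 6 = 34°C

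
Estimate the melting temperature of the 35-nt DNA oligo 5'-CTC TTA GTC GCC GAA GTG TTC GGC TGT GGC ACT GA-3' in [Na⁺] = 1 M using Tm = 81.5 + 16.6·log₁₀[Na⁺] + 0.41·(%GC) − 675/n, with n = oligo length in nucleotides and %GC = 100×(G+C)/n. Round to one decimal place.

Length n = 35. Scanning the sequence gives C=9, A=5, G=11, T=10.
G+C = 20, so %GC = 20/35 × 100 = 57.143%
Salt term: 16.6 × (0) = 0
GC term: 0.41 × 57.143 = 23.429; length term: −675/35 = −19.286
Tm = 81.5 + (0) + 23.429 − 19.286 = 85.643 → 85.6°C

85.6°C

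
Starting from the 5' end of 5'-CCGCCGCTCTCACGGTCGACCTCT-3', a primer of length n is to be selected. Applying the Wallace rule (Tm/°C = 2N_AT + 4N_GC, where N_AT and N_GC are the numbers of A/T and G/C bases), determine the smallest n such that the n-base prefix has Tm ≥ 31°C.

n = 9

First 8 bases: CCGCCGCT → Tm = 30°C (< 31°C)
First 9 bases: CCGCCGCTC → Tm = 34°C (≥ 31°C)
Since every base adds ≥2°C, Tm only increases with n, so the threshold is first crossed at n = 9.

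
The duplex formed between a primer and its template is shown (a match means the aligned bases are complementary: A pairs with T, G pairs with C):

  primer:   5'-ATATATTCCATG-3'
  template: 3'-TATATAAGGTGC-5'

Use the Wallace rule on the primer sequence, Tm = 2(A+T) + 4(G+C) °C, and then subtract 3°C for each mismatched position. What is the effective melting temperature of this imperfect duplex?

Primer base counts: A=4, T=5, G=1, C=2 → A+T=9, G+C=3
Perfect-match Tm = 2(9) + 4(3) = 18 + 12 = 30°C
Mismatches (positions where the bases are not complementary): 1 (at position 11)
Effective Tm = 30 − 1×3 = 30 − 3 = 27°C

27°C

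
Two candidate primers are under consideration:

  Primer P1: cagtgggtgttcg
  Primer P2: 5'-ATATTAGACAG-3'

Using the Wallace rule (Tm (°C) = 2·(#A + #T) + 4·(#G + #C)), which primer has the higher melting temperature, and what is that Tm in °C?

Primer P1: A+T=5, G+C=8 → Tm = 2(5)+4(8) = 42°C
Primer P2: A+T=8, G+C=3 → Tm = 2(8)+4(3) = 28°C
42°C vs 28°C → primer P1 is higher.

Primer P1, 42°C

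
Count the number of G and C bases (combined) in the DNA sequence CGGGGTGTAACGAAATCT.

9

T=4, A=5, C=3, G=6
Total G or C: 6 + 3 = 9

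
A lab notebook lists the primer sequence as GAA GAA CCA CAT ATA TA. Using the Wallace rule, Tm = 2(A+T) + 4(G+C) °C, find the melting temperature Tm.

Scanning the sequence gives A=9, T=3, G=2, C=3.
AT pairs contribute 12, GC pairs contribute 5.
Tm = 2×12 + 4×5 = 44°C

44°C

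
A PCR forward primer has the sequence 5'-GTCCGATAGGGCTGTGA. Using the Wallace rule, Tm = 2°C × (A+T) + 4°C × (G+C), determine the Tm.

Base counts: T=4, G=7, A=3, C=3
A+T = 7, G+C = 10
Tm = 2×7 + 4×10 = 54°C

54°C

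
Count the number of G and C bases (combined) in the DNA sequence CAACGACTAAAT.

Counting bases: G=1, A=6, T=2, C=3
G+C = 1 + 3 = 4

4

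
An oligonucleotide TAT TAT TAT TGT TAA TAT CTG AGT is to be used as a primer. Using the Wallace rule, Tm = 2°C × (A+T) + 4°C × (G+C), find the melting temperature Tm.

Scanning the sequence gives T=13, A=7, C=1, G=3.
A+T = 20, G+C = 4
Tm = 2(20) + 4(4) = 40 + 16 = 56°C

56°C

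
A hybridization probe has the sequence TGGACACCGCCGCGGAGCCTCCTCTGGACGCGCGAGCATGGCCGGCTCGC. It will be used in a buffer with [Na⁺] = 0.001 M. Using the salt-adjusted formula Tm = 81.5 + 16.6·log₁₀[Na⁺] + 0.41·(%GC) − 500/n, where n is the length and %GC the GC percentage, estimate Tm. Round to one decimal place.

Length n = 50. Counting bases: A=6, C=20, G=18, T=6
G+C = 38, so %GC = 38/50 × 100 = 76%
Salt term: 16.6 × (-3) = -49.8
GC term: 0.41 × 76 = 31.16; length term: −500/50 = −10
Tm = 81.5 + (-49.8) + 31.16 − 10 = 52.86 → 52.9°C

52.9°C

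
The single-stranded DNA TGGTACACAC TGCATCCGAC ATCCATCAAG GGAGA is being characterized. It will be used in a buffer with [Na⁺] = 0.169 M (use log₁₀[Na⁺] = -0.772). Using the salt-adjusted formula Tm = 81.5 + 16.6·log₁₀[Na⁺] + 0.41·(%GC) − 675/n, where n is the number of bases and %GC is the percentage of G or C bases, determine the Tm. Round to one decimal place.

Length n = 35. Counting bases: G=8, A=11, C=10, T=6
G+C = 18, so %GC = 18/35 × 100 = 51.429%
Salt term: 16.6 × (-0.772) = -12.815
GC term: 0.41 × 51.429 = 21.086; length term: −675/35 = −19.286
Tm = 81.5 + (-12.815) + 21.086 − 19.286 = 70.485 → 70.5°C

70.5°C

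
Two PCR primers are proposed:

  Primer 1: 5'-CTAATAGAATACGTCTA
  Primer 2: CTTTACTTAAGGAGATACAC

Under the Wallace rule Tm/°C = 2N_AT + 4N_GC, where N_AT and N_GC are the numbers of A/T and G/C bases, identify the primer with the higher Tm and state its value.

Primer 1: A+T=12, G+C=5 → Tm = 2(12)+4(5) = 44°C
Primer 2: A+T=13, G+C=7 → Tm = 2(13)+4(7) = 54°C
44°C vs 54°C → primer 2 is higher.

Primer 2, 54°C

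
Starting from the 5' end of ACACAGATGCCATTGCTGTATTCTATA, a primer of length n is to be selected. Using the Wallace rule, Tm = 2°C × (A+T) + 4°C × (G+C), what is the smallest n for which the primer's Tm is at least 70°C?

First 24 bases: ACACAGATGCCATTGCTGTATTCT → Tm = 68°C (< 70°C)
First 25 bases: ACACAGATGCCATTGCTGTATTCTA → Tm = 70°C (≥ 70°C)
Since every base adds ≥2°C, Tm only increases with n, so the threshold is first crossed at n = 25.

n = 25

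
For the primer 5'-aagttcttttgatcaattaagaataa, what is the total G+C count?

5

Counting bases: C=2, T=10, G=3, A=11
G+C = 3 + 2 = 5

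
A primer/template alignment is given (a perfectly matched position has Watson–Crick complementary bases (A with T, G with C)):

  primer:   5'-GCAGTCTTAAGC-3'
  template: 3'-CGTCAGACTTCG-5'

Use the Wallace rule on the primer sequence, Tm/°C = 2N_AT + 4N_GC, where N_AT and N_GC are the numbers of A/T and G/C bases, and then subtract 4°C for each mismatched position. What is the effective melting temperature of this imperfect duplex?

Primer base counts: A=3, T=3, G=3, C=3 → A+T=6, G+C=6
Perfect-match Tm = 2(6) + 4(6) = 12 + 24 = 36°C
Mismatches (positions where the bases are not complementary): 1 (at position 8)
Effective Tm = 36 − 1×4 = 36 − 4 = 32°C

32°C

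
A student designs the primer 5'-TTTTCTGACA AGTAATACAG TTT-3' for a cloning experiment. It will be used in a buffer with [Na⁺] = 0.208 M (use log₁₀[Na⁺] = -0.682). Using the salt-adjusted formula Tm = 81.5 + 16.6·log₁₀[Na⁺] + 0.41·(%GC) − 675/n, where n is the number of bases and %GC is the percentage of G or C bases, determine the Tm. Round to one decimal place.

Length n = 23. Base counts: G=3, C=3, A=7, T=10
G+C = 6, so %GC = 6/23 × 100 = 26.087%
Salt term: 16.6 × (-0.682) = -11.321
GC term: 0.41 × 26.087 = 10.696; length term: −675/23 = −29.348
Tm = 81.5 + (-11.321) + 10.696 − 29.348 = 51.527 → 51.5°C

51.5°C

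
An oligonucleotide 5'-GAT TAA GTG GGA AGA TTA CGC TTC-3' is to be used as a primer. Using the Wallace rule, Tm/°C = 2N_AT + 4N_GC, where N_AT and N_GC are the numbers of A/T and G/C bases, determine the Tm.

A=7, T=7, C=3, G=7
A+T = 14, G+C = 10
Tm = 2×14 + 4×10 = 68°C

68°C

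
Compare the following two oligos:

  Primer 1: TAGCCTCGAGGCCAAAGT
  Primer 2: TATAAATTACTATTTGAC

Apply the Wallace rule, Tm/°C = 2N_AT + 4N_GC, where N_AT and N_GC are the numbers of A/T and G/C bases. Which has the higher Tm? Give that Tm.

Primer 1: A+T=8, G+C=10 → Tm = 2(8)+4(10) = 56°C
Primer 2: A+T=15, G+C=3 → Tm = 2(15)+4(3) = 42°C
56°C vs 42°C → primer 1 is higher.

Primer 1, 56°C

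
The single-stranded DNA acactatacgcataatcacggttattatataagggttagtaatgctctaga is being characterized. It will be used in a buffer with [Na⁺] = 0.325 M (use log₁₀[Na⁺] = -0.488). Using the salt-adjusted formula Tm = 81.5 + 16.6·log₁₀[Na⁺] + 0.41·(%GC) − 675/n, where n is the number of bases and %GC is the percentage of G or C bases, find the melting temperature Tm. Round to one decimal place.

Length n = 51. G=9, C=8, T=16, A=18
G+C = 17, so %GC = 17/51 × 100 = 33.333%
Salt term: 16.6 × (-0.488) = -8.101
GC term: 0.41 × 33.333 = 13.667; length term: −675/51 = −13.235
Tm = 81.5 + (-8.101) + 13.667 − 13.235 = 73.831 → 73.8°C

73.8°C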